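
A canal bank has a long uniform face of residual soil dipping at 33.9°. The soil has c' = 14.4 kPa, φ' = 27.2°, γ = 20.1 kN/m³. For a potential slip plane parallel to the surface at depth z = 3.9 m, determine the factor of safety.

FS = 1.16

For an infinite slope with a slip plane parallel to the surface (no pore pressure): FS = [c' + γz cos²β tanφ'] / [γz sinβ cosβ].
γz = 20.1·3.9 = 78.39 kN/m²
Numerator = 14.4 + 78.39·cos²33.9°·tan27.2° = 14.4 + 78.39·0.6889·0.5139 = 42.155 kPa
Denominator = 78.39·sin33.9°·cos33.9° = 78.39·0.5577·0.8300 = 36.289 kPa
FS = 42.155 / 36.289 = 1.162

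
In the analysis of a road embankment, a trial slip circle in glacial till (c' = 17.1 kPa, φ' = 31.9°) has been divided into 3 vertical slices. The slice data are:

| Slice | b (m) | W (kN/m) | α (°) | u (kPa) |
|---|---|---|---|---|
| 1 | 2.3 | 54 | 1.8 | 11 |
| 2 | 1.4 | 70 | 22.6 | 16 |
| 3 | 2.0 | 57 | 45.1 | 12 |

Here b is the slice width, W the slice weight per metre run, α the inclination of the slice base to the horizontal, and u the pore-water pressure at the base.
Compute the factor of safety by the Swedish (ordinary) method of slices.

FS = 2.33

Ordinary method of slices: FS = Σ[c'·Δl_i + (W_i cosα_i − u_i·Δl_i)·tanφ'] / Σ W_i sinα_i, with Δl_i = b_i / cosα_i.
Slice 1: Δl = 2.3/cos1.8° = 2.301 m; N'_1 = 54·cos1.8° − 11·2.301 = 28.7; c'Δl = 39.35; W sinα = 1.7
Slice 2: Δl = 1.4/cos22.6° = 1.516 m; N'_2 = 70·cos22.6° − 16·1.516 = 40.4; c'Δl = 25.93; W sinα = 26.9
Slice 3: Δl = 2.0/cos45.1° = 2.833 m; N'_3 = 57·cos45.1° − 12·2.833 = 6.2; c'Δl = 48.45; W sinα = 40.4
Σc'Δl = 113.7 kN/m; ΣN' = 75.3 kN/m; ΣW sinα = 69.0 kN/m
Resisting = 113.7 + 75.3·tan31.9° = 113.7 + 46.8 = 160.6 kN/m
FS = 160.6 / 69.0 = 2.328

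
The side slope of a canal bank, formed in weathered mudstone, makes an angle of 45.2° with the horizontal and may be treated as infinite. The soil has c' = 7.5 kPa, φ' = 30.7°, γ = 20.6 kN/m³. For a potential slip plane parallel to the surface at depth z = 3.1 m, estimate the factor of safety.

FS = 0.82

For an infinite slope with a slip plane parallel to the surface (no pore pressure): FS = [c' + γz cos²β tanφ'] / [γz sinβ cosβ].
γz = 20.6·3.1 = 63.86 kN/m²
Numerator = 7.5 + 63.86·cos²45.2°·tan30.7° = 7.5 + 63.86·0.4965·0.5938 = 26.326 kPa
Denominator = 63.86·sin45.2°·cos45.2° = 63.86·0.7096·0.7046 = 31.929 kPa
FS = 26.326 / 31.929 = 0.825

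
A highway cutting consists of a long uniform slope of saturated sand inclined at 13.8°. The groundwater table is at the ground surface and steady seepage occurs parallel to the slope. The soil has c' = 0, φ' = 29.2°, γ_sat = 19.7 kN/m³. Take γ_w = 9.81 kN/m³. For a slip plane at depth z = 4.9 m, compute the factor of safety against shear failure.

FS = 1.14

With seepage parallel to the slope and the water table at the surface, the effective normal stress on the slip plane uses the buoyant unit weight γ' = γ_sat − γ_w while the driving shear stress uses γ_sat:
FS = [c' + γ' z cos²β tanφ'] / [γ_sat z sinβ cosβ]
(For c' = 0 this reduces to FS = (γ'/γ_sat)·tanφ'/tanβ.)
γ' = 19.7 − 9.81 = 9.89 kN/m³
Numerator = 0.0 + 9.89·4.9·cos²13.8°·tan29.2° = 0.0 + 9.89·4.9·0.9431·0.5589 = 25.543 kPa
Denominator = 19.7·4.9·sin13.8°·cos13.8° = 19.7·4.9·0.2385·0.9711 = 22.361 kPa
FS = 25.543 / 22.361 = 1.142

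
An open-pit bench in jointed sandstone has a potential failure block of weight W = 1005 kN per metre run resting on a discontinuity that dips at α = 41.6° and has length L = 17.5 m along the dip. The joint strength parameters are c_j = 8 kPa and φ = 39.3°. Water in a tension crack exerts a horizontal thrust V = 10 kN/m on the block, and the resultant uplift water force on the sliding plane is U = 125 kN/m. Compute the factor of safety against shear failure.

Resolving the block weight along and normal to the plane and applying the Mohr–Coulomb strength on the joint:
N' = W cosα − U − V sinα = 1005·cos41.6° − 125 − 10·sin41.6° = 619.9 kN/m
Driving force T = W sinα + V cosα = 1005·sin41.6° + 10·cos41.6° = 674.7 kN/m
Resisting force R = c_j·L + N'·tanφ = 8·17.5 + 619.9·tan39.3° = 140.0 + 507.4 = 647.4 kN/m
FS = R / T = 647.4 / 674.7 = 0.959

FS = 0.96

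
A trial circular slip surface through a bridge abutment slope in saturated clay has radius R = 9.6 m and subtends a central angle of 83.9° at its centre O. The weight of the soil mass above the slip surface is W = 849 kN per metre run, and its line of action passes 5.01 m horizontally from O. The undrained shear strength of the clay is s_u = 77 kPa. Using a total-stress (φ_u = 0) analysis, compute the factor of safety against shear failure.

Taking moments about the centre O, the resisting moment is provided by the undrained shear strength acting along the arc:
Arc length L_a = R·θ = 9.6·(83.9°·π/180) = 9.6·1.4643 = 14.06 m
M_R = s_u·L_a·R = 77·14.06·9.6 = 10391.4 kN·m/m
M_D = W·d = 849·5.01 = 4253.5 kN·m/m
FS = M_R / M_D = 10391.4 / 4253.5 = 2.443

FS = 2.44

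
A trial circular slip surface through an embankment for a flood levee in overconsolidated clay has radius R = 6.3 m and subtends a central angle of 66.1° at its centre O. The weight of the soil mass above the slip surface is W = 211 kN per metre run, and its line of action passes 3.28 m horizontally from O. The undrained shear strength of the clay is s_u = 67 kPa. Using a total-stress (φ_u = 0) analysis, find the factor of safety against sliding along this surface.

Taking moments about the centre O, the resisting moment is provided by the undrained shear strength acting along the arc:
Arc length L_a = R·θ = 6.3·(66.1°·π/180) = 6.3·1.1537 = 7.27 m
M_R = s_u·L_a·R = 67·7.27·6.3 = 3067.9 kN·m/m
M_D = W·d = 211·3.28 = 692.1 kN·m/m
FS = M_R / M_D = 3067.9 / 692.1 = 4.433

FS = 4.43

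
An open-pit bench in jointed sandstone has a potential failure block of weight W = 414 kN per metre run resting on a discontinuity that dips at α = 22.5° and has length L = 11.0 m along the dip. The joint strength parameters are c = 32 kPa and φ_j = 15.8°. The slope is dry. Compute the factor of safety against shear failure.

FS = 2.90

Resolving the block weight along and normal to the plane and applying the Mohr–Coulomb strength on the joint:
N' = W cosα = 414·cos22.5° = 382.5 kN/m
Driving force T = W sinα = 414·sin22.5° = 158.4 kN/m
Resisting force R = c·L + N'·tanφ_j = 32·11.0 + 382.5·tan15.8° = 352.0 + 108.2 = 460.2 kN/m
FS = R / T = 460.2 / 158.4 = 2.905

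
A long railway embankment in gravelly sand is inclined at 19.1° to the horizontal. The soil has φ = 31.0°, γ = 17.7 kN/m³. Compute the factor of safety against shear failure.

For a dry cohesionless infinite slope the factor of safety is FS = tanφ / tanβ.
FS = tan31.0° / tan19.1° = 0.6009 / 0.3463 = 1.735

FS = 1.74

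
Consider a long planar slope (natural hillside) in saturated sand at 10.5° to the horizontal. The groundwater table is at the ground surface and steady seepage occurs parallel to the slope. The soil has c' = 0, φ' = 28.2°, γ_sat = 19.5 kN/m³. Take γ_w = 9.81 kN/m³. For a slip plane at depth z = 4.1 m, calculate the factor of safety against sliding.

With seepage parallel to the slope and the water table at the surface, the effective normal stress on the slip plane uses the buoyant unit weight γ' = γ_sat − γ_w while the driving shear stress uses γ_sat:
FS = [c' + γ' z cos²β tanφ'] / [γ_sat z sinβ cosβ]
(For c' = 0 this reduces to FS = (γ'/γ_sat)·tanφ'/tanβ.)
γ' = 19.5 − 9.81 = 9.69 kN/m³
Numerator = 0.0 + 9.69·4.1·cos²10.5°·tan28.2° = 0.0 + 9.69·4.1·0.9668·0.5362 = 20.595 kPa
Denominator = 19.5·4.1·sin10.5°·cos10.5° = 19.5·4.1·0.1822·0.9833 = 14.326 kPa
FS = 20.595 / 14.326 = 1.438

FS = 1.44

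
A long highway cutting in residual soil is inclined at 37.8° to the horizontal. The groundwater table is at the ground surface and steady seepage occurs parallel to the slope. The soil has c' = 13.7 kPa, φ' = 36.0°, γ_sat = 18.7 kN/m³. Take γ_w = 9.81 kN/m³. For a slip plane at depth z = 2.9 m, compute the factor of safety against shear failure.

With seepage parallel to the slope and the water table at the surface, the effective normal stress on the slip plane uses the buoyant unit weight γ' = γ_sat − γ_w while the driving shear stress uses γ_sat:
FS = [c' + γ' z cos²β tanφ'] / [γ_sat z sinβ cosβ]
γ' = 18.7 − 9.81 = 8.89 kN/m³
Numerator = 13.7 + 8.89·2.9·cos²37.8°·tan36.0° = 13.7 + 8.89·2.9·0.6243·0.7265 = 25.395 kPa
Denominator = 18.7·2.9·sin37.8°·cos37.8° = 18.7·2.9·0.6129·0.7902 = 26.263 kPa
FS = 25.395 / 26.263 = 0.967

FS = 0.97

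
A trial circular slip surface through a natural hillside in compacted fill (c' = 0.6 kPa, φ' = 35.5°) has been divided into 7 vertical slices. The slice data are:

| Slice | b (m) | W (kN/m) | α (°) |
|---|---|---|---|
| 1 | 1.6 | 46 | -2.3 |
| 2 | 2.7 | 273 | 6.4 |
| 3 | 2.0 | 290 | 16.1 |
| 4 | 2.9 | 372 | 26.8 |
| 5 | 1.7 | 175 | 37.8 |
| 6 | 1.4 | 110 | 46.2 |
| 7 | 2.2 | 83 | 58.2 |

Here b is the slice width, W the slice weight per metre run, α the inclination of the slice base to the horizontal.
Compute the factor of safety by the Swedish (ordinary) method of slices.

FS = 1.60

Ordinary method of slices: FS = Σ[c'·Δl_i + (W_i cosα_i)·tanφ'] / Σ W_i sinα_i, with Δl_i = b_i / cosα_i.
Slice 1: Δl = 1.6/cos(-2.3°) = 1.601 m; N'_1 = 46·cos(-2.3°) = 46.0; c'Δl = 0.96; W sinα = -1.8
Slice 2: Δl = 2.7/cos6.4° = 2.717 m; N'_2 = 273·cos6.4° = 271.3; c'Δl = 1.63; W sinα = 30.4
Slice 3: Δl = 2.0/cos16.1° = 2.082 m; N'_3 = 290·cos16.1° = 278.6; c'Δl = 1.25; W sinα = 80.4
Slice 4: Δl = 2.9/cos26.8° = 3.249 m; N'_4 = 372·cos26.8° = 332.0; c'Δl = 1.95; W sinα = 167.7
Slice 5: Δl = 1.7/cos37.8° = 2.151 m; N'_5 = 175·cos37.8° = 138.3; c'Δl = 1.29; W sinα = 107.3
Slice 6: Δl = 1.4/cos46.2° = 2.023 m; N'_6 = 110·cos46.2° = 76.1; c'Δl = 1.21; W sinα = 79.4
Slice 7: Δl = 2.2/cos58.2° = 4.175 m; N'_7 = 83·cos58.2° = 43.7; c'Δl = 2.50; W sinα = 70.5
Σc'Δl = 10.8 kN/m; ΣN' = 1186.1 kN/m; ΣW sinα = 533.9 kN/m
Resisting = 10.8 + 1186.1·tan35.5° = 10.8 + 846.0 = 856.8 kN/m
FS = 856.8 / 533.9 = 1.605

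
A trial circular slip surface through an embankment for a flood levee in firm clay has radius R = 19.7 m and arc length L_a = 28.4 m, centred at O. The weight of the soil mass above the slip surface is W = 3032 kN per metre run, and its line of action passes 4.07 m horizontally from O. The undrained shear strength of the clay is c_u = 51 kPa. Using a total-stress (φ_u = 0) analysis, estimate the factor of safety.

FS = 2.31

Taking moments about the centre O, the resisting moment is provided by the undrained shear strength acting along the arc:
M_R = c_u·L_a·R = 51·28.40·19.7 = 28533.5 kN·m/m
M_D = W·d = 3032·4.07 = 12340.2 kN·m/m
FS = M_R / M_D = 28533.5 / 12340.2 = 2.312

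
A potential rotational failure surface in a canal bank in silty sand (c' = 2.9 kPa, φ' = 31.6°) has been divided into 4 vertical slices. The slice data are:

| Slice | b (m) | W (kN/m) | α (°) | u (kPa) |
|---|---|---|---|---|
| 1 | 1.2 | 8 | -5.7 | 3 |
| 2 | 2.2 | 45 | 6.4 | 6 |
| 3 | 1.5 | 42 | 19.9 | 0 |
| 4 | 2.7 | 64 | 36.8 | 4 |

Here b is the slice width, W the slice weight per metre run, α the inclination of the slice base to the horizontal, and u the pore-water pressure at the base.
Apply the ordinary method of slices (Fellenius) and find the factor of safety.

Ordinary method of slices: FS = Σ[c'·Δl_i + (W_i cosα_i − u_i·Δl_i)·tanφ'] / Σ W_i sinα_i, with Δl_i = b_i / cosα_i.
Slice 1: Δl = 1.2/cos(-5.7°) = 1.206 m; N'_1 = 8·cos(-5.7°) − 3·1.206 = 4.3; c'Δl = 3.50; W sinα = -0.8
Slice 2: Δl = 2.2/cos6.4° = 2.214 m; N'_2 = 45·cos6.4° − 6·2.214 = 31.4; c'Δl = 6.42; W sinα = 5.0
Slice 3: Δl = 1.5/cos19.9° = 1.595 m; N'_3 = 42·cos19.9° − 0·1.595 = 39.5; c'Δl = 4.63; W sinα = 14.3
Slice 4: Δl = 2.7/cos36.8° = 3.372 m; N'_4 = 64·cos36.8° − 4·3.372 = 37.8; c'Δl = 9.78; W sinα = 38.3
Σc'Δl = 24.3 kN/m; ΣN' = 113.0 kN/m; ΣW sinα = 56.9 kN/m
Resisting = 24.3 + 113.0·tan31.6° = 24.3 + 69.5 = 93.9 kN/m
FS = 93.9 / 56.9 = 1.651

FS = 1.65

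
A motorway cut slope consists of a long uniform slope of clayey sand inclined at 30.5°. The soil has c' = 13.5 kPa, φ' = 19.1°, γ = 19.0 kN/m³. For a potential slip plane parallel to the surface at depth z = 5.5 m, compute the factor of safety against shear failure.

For an infinite slope with a slip plane parallel to the surface (no pore pressure): FS = [c' + γz cos²β tanφ'] / [γz sinβ cosβ].
γz = 19.0·5.5 = 104.50 kN/m²
Numerator = 13.5 + 104.50·cos²30.5°·tan19.1° = 13.5 + 104.50·0.7424·0.3463 = 40.365 kPa
Denominator = 104.50·sin30.5°·cos30.5° = 104.50·0.5075·0.8616 = 45.699 kPa
FS = 40.365 / 45.699 = 0.883

FS = 0.88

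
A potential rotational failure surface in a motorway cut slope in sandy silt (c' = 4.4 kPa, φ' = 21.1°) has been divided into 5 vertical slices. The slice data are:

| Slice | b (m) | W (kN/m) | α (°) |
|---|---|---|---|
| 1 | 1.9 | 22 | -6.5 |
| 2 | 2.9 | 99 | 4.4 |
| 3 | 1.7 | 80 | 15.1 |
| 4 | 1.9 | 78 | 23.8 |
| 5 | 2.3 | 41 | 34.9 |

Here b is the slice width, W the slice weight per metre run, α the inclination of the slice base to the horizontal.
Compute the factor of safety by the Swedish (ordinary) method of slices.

FS = 2.07

Ordinary method of slices: FS = Σ[c'·Δl_i + (W_i cosα_i)·tanφ'] / Σ W_i sinα_i, with Δl_i = b_i / cosα_i.
Slice 1: Δl = 1.9/cos(-6.5°) = 1.912 m; N'_1 = 22·cos(-6.5°) = 21.9; c'Δl = 8.41; W sinα = -2.5
Slice 2: Δl = 2.9/cos4.4° = 2.909 m; N'_2 = 99·cos4.4° = 98.7; c'Δl = 12.80; W sinα = 7.6
Slice 3: Δl = 1.7/cos15.1° = 1.761 m; N'_3 = 80·cos15.1° = 77.2; c'Δl = 7.75; W sinα = 20.8
Slice 4: Δl = 1.9/cos23.8° = 2.077 m; N'_4 = 78·cos23.8° = 71.4; c'Δl = 9.14; W sinα = 31.5
Slice 5: Δl = 2.3/cos34.9° = 2.804 m; N'_5 = 41·cos34.9° = 33.6; c'Δl = 12.34; W sinα = 23.5
Σc'Δl = 50.4 kN/m; ΣN' = 302.8 kN/m; ΣW sinα = 80.9 kN/m
Resisting = 50.4 + 302.8·tan21.1° = 50.4 + 116.8 = 167.3 kN/m
FS = 167.3 / 80.9 = 2.068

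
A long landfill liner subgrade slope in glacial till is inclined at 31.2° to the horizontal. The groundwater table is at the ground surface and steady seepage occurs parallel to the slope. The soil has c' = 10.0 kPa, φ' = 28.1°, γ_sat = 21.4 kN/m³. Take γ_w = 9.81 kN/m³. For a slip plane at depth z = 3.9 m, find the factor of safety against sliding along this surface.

FS = 0.75

With seepage parallel to the slope and the water table at the surface, the effective normal stress on the slip plane uses the buoyant unit weight γ' = γ_sat − γ_w while the driving shear stress uses γ_sat:
FS = [c' + γ' z cos²β tanφ'] / [γ_sat z sinβ cosβ]
γ' = 21.4 − 9.81 = 11.59 kN/m³
Numerator = 10.0 + 11.59·3.9·cos²31.2°·tan28.1° = 10.0 + 11.59·3.9·0.7316·0.5340 = 27.658 kPa
Denominator = 21.4·3.9·sin31.2°·cos31.2° = 21.4·3.9·0.5180·0.8554 = 36.981 kPa
FS = 27.658 / 36.981 = 0.748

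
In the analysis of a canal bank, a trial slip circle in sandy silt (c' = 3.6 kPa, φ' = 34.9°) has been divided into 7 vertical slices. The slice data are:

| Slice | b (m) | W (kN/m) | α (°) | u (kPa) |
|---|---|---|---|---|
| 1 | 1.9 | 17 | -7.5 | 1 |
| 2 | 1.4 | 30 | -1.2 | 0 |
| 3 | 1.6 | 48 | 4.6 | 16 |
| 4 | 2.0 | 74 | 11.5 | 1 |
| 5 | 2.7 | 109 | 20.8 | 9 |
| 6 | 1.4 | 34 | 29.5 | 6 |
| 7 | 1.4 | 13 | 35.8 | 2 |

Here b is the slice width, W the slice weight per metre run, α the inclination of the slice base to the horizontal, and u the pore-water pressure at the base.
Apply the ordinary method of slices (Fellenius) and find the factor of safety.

FS = 2.73

Ordinary method of slices: FS = Σ[c'·Δl_i + (W_i cosα_i − u_i·Δl_i)·tanφ'] / Σ W_i sinα_i, with Δl_i = b_i / cosα_i.
Slice 1: Δl = 1.9/cos(-7.5°) = 1.916 m; N'_1 = 17·cos(-7.5°) − 1·1.916 = 14.9; c'Δl = 6.90; W sinα = -2.2
Slice 2: Δl = 1.4/cos(-1.2°) = 1.400 m; N'_2 = 30·cos(-1.2°) − 0·1.400 = 30.0; c'Δl = 5.04; W sinα = -0.6
Slice 3: Δl = 1.6/cos4.6° = 1.605 m; N'_3 = 48·cos4.6° − 16·1.605 = 22.2; c'Δl = 5.78; W sinα = 3.8
Slice 4: Δl = 2.0/cos11.5° = 2.041 m; N'_4 = 74·cos11.5° − 1·2.041 = 70.5; c'Δl = 7.35; W sinα = 14.8
Slice 5: Δl = 2.7/cos20.8° = 2.888 m; N'_5 = 109·cos20.8° − 9·2.888 = 75.9; c'Δl = 10.40; W sinα = 38.7
Slice 6: Δl = 1.4/cos29.5° = 1.609 m; N'_6 = 34·cos29.5° − 6·1.609 = 19.9; c'Δl = 5.79; W sinα = 16.7
Slice 7: Δl = 1.4/cos35.8° = 1.726 m; N'_7 = 13·cos35.8° − 2·1.726 = 7.1; c'Δl = 6.21; W sinα = 7.6
Σc'Δl = 47.5 kN/m; ΣN' = 240.5 kN/m; ΣW sinα = 78.8 kN/m
Resisting = 47.5 + 240.5·tan34.9° = 47.5 + 167.8 = 215.2 kN/m
FS = 215.2 / 78.8 = 2.731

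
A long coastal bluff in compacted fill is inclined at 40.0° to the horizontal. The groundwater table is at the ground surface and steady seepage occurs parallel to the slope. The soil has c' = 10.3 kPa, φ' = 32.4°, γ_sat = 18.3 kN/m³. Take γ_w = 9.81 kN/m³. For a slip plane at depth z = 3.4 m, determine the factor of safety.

FS = 0.69

With seepage parallel to the slope and the water table at the surface, the effective normal stress on the slip plane uses the buoyant unit weight γ' = γ_sat − γ_w while the driving shear stress uses γ_sat:
FS = [c' + γ' z cos²β tanφ'] / [γ_sat z sinβ cosβ]
γ' = 18.3 − 9.81 = 8.49 kN/m³
Numerator = 10.3 + 8.49·3.4·cos²40.0°·tan32.4° = 10.3 + 8.49·3.4·0.5868·0.6346 = 21.050 kPa
Denominator = 18.3·3.4·sin40.0°·cos40.0° = 18.3·3.4·0.6428·0.7660 = 30.637 kPa
FS = 21.050 / 30.637 = 0.687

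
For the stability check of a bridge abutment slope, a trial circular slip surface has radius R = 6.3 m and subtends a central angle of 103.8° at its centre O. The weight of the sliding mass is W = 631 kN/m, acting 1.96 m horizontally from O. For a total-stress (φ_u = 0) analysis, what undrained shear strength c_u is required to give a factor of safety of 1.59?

FS = c_u·L_a·R / (W·d), so c_u = FS·W·d / (L_a·R).
Arc length L_a = R·θ = 6.3·(103.8°·π/180) = 6.3·1.8117 = 11.41 m
c_u = 1.59·631·1.96 / (11.41·6.3) = 1966.4 / 71.90 = 27.35 kPa

c_u = 27.3 kPa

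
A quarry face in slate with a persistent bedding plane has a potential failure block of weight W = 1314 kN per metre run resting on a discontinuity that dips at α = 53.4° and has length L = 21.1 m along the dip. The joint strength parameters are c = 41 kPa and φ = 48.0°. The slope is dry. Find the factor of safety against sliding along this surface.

Resolving the block weight along and normal to the plane and applying the Mohr–Coulomb strength on the joint:
N' = W cosα = 1314·cos53.4° = 783.4 kN/m
Driving force T = W sinα = 1314·sin53.4° = 1054.9 kN/m
Resisting force R = c·L + N'·tanφ = 41·21.1 + 783.4·tan48.0° = 865.1 + 870.1 = 1735.2 kN/m
FS = R / T = 1735.2 / 1054.9 = 1.645

FS = 1.64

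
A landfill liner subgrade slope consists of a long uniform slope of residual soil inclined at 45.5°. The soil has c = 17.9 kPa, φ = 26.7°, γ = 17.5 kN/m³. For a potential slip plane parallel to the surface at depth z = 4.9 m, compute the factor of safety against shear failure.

FS = 0.91

For an infinite slope with a slip plane parallel to the surface (no pore pressure): FS = [c + γz cos²β tanφ] / [γz sinβ cosβ].
γz = 17.5·4.9 = 85.75 kN/m²
Numerator = 17.9 + 85.75·cos²45.5°·tan26.7° = 17.9 + 85.75·0.4913·0.5029 = 39.088 kPa
Denominator = 85.75·sin45.5°·cos45.5° = 85.75·0.7133·0.7009 = 42.868 kPa
FS = 39.088 / 42.868 = 0.912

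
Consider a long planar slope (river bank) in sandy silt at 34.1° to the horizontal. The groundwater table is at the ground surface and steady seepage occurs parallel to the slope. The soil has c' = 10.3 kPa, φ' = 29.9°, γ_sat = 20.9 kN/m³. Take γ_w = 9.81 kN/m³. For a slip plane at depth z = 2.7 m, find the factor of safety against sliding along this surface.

FS = 0.84

With seepage parallel to the slope and the water table at the surface, the effective normal stress on the slip plane uses the buoyant unit weight γ' = γ_sat − γ_w while the driving shear stress uses γ_sat:
FS = [c' + γ' z cos²β tanφ'] / [γ_sat z sinβ cosβ]
γ' = 20.9 − 9.81 = 11.09 kN/m³
Numerator = 10.3 + 11.09·2.7·cos²34.1°·tan29.9° = 10.3 + 11.09·2.7·0.6857·0.5750 = 22.106 kPa
Denominator = 20.9·2.7·sin34.1°·cos34.1° = 20.9·2.7·0.5606·0.8281 = 26.197 kPa
FS = 22.106 / 26.197 = 0.844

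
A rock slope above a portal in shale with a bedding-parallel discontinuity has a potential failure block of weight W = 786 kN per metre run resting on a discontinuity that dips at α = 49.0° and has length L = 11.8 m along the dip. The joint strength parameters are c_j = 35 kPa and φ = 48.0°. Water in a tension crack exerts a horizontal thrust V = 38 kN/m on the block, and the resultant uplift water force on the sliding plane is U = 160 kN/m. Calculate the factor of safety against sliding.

Resolving the block weight along and normal to the plane and applying the Mohr–Coulomb strength on the joint:
N' = W cosα − U − V sinα = 786·cos49.0° − 160 − 38·sin49.0° = 327.0 kN/m
Driving force T = W sinα + V cosα = 786·sin49.0° + 38·cos49.0° = 618.1 kN/m
Resisting force R = c_j·L + N'·tanφ = 35·11.8 + 327.0·tan48.0° = 413.0 + 363.2 = 776.2 kN/m
FS = R / T = 776.2 / 618.1 = 1.256

FS = 1.26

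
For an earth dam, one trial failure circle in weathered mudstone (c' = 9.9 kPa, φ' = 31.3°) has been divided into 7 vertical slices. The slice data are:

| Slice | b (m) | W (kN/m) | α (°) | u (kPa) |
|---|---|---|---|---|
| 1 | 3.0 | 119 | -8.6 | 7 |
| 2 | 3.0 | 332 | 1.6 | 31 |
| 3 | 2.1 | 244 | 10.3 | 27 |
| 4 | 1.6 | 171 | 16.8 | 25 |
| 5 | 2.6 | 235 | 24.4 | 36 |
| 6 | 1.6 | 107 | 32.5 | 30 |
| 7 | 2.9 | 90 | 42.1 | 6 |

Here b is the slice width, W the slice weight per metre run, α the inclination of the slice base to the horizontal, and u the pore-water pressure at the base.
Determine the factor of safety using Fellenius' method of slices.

FS = 2.29

Ordinary method of slices: FS = Σ[c'·Δl_i + (W_i cosα_i − u_i·Δl_i)·tanφ'] / Σ W_i sinα_i, with Δl_i = b_i / cosα_i.
Slice 1: Δl = 3.0/cos(-8.6°) = 3.034 m; N'_1 = 119·cos(-8.6°) − 7·3.034 = 96.4; c'Δl = 30.04; W sinα = -17.8
Slice 2: Δl = 3.0/cos1.6° = 3.001 m; N'_2 = 332·cos1.6° − 31·3.001 = 238.8; c'Δl = 29.71; W sinα = 9.3
Slice 3: Δl = 2.1/cos10.3° = 2.134 m; N'_3 = 244·cos10.3° − 27·2.134 = 182.4; c'Δl = 21.13; W sinα = 43.6
Slice 4: Δl = 1.6/cos16.8° = 1.671 m; N'_4 = 171·cos16.8° − 25·1.671 = 121.9; c'Δl = 16.55; W sinα = 49.4
Slice 5: Δl = 2.6/cos24.4° = 2.855 m; N'_5 = 235·cos24.4° − 36·2.855 = 111.2; c'Δl = 28.26; W sinα = 97.1
Slice 6: Δl = 1.6/cos32.5° = 1.897 m; N'_6 = 107·cos32.5° − 30·1.897 = 33.3; c'Δl = 18.78; W sinα = 57.5
Slice 7: Δl = 2.9/cos42.1° = 3.908 m; N'_7 = 90·cos42.1° − 6·3.908 = 43.3; c'Δl = 38.69; W sinα = 60.3
Σc'Δl = 183.2 kN/m; ΣN' = 827.5 kN/m; ΣW sinα = 299.4 kN/m
Resisting = 183.2 + 827.5·tan31.3° = 183.2 + 503.1 = 686.3 kN/m
FS = 686.3 / 299.4 = 2.292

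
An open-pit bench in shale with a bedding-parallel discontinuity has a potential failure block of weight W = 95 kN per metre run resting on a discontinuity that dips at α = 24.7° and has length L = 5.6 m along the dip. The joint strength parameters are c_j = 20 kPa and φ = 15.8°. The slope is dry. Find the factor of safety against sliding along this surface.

Resolving the block weight along and normal to the plane and applying the Mohr–Coulomb strength on the joint:
N' = W cosα = 95·cos24.7° = 86.3 kN/m
Driving force T = W sinα = 95·sin24.7° = 39.7 kN/m
Resisting force R = c_j·L + N'·tanφ = 20·5.6 + 86.3·tan15.8° = 112.0 + 24.4 = 136.4 kN/m
FS = R / T = 136.4 / 39.7 = 3.437

FS = 3.44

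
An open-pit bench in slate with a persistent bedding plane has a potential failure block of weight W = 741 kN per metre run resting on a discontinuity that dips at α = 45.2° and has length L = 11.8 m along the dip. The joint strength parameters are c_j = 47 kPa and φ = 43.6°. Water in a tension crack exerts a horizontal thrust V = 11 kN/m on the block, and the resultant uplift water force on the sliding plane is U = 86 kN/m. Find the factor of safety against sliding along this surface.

FS = 1.80

Resolving the block weight along and normal to the plane and applying the Mohr–Coulomb strength on the joint:
N' = W cosα − U − V sinα = 741·cos45.2° − 86 − 11·sin45.2° = 428.3 kN/m
Driving force T = W sinα + V cosα = 741·sin45.2° + 11·cos45.2° = 533.5 kN/m
Resisting force R = c_j·L + N'·tanφ = 47·11.8 + 428.3·tan43.6° = 554.6 + 407.9 = 962.5 kN/m
FS = R / T = 962.5 / 533.5 = 1.804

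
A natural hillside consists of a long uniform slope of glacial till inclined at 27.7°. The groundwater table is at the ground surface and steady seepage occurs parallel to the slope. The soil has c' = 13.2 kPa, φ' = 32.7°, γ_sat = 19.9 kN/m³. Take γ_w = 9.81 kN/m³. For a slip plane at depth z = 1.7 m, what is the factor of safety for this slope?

FS = 1.57

With seepage parallel to the slope and the water table at the surface, the effective normal stress on the slip plane uses the buoyant unit weight γ' = γ_sat − γ_w while the driving shear stress uses γ_sat:
FS = [c' + γ' z cos²β tanφ'] / [γ_sat z sinβ cosβ]
γ' = 19.9 − 9.81 = 10.09 kN/m³
Numerator = 13.2 + 10.09·1.7·cos²27.7°·tan32.7° = 13.2 + 10.09·1.7·0.7839·0.6420 = 21.833 kPa
Denominator = 19.9·1.7·sin27.7°·cos27.7° = 19.9·1.7·0.4648·0.8854 = 13.923 kPa
FS = 21.833 / 13.923 = 1.568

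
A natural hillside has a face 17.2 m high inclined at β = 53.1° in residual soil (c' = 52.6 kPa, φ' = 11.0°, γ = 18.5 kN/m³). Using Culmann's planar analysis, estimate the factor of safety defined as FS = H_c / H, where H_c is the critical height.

FS = 2.01

H_c = (4c'/γ) · sinβ cosφ' / [1 − cos(β − φ')]
    = (4·52.6/18.5) · sin53.1°·cos11.0° / [1 − cos42.1°]
    = 11.373 · 0.7850 / 0.2580 = 34.60 m
FS = H_c / H = 34.60 / 17.2 = 2.012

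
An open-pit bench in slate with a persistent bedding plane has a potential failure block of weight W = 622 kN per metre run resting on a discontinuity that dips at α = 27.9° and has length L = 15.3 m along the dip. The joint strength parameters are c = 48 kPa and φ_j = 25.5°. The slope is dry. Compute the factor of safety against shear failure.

FS = 3.42

Resolving the block weight along and normal to the plane and applying the Mohr–Coulomb strength on the joint:
N' = W cosα = 622·cos27.9° = 549.7 kN/m
Driving force T = W sinα = 622·sin27.9° = 291.1 kN/m
Resisting force R = c·L + N'·tanφ_j = 48·15.3 + 549.7·tan25.5° = 734.4 + 262.2 = 996.6 kN/m
FS = R / T = 996.6 / 291.1 = 3.424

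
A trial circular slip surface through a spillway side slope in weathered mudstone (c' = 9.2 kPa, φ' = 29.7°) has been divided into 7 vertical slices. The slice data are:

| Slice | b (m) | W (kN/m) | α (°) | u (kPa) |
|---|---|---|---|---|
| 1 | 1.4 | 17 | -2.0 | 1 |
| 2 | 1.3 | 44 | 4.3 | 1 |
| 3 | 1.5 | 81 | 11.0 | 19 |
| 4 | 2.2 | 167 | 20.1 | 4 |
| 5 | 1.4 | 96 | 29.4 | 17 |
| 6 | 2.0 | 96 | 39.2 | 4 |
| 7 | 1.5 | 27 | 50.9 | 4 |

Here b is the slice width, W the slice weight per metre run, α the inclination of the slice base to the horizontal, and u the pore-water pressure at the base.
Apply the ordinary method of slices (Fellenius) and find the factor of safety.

FS = 1.66

Ordinary method of slices: FS = Σ[c'·Δl_i + (W_i cosα_i − u_i·Δl_i)·tanφ'] / Σ W_i sinα_i, with Δl_i = b_i / cosα_i.
Slice 1: Δl = 1.4/cos(-2.0°) = 1.401 m; N'_1 = 17·cos(-2.0°) − 1·1.401 = 15.6; c'Δl = 12.89; W sinα = -0.6
Slice 2: Δl = 1.3/cos4.3° = 1.304 m; N'_2 = 44·cos4.3° − 1·1.304 = 42.6; c'Δl = 11.99; W sinα = 3.3
Slice 3: Δl = 1.5/cos11.0° = 1.528 m; N'_3 = 81·cos11.0° − 19·1.528 = 50.5; c'Δl = 14.06; W sinα = 15.5
Slice 4: Δl = 2.2/cos20.1° = 2.343 m; N'_4 = 167·cos20.1° − 4·2.343 = 147.5; c'Δl = 21.55; W sinα = 57.4
Slice 5: Δl = 1.4/cos29.4° = 1.607 m; N'_5 = 96·cos29.4° − 17·1.607 = 56.3; c'Δl = 14.78; W sinα = 47.1
Slice 6: Δl = 2.0/cos39.2° = 2.581 m; N'_6 = 96·cos39.2° − 4·2.581 = 64.1; c'Δl = 23.74; W sinα = 60.7
Slice 7: Δl = 1.5/cos50.9° = 2.378 m; N'_7 = 27·cos50.9° − 4·2.378 = 7.5; c'Δl = 21.88; W sinα = 21.0
Σc'Δl = 120.9 kN/m; ΣN' = 384.0 kN/m; ΣW sinα = 204.3 kN/m
Resisting = 120.9 + 384.0·tan29.7° = 120.9 + 219.0 = 339.9 kN/m
FS = 339.9 / 204.3 = 1.664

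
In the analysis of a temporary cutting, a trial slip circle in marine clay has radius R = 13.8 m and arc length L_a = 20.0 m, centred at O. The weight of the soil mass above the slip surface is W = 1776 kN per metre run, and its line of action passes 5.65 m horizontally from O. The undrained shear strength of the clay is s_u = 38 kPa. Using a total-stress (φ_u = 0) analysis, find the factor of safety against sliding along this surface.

FS = 1.05

Taking moments about the centre O, the resisting moment is provided by the undrained shear strength acting along the arc:
M_R = s_u·L_a·R = 38·20.00·13.8 = 10488.0 kN·m/m
M_D = W·d = 1776·5.65 = 10034.4 kN·m/m
FS = M_R / M_D = 10488.0 / 10034.4 = 1.045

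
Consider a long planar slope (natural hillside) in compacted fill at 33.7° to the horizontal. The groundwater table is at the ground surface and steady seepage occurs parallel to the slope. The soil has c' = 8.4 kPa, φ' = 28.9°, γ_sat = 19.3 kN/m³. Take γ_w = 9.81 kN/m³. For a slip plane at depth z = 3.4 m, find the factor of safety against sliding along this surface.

FS = 0.68

With seepage parallel to the slope and the water table at the surface, the effective normal stress on the slip plane uses the buoyant unit weight γ' = γ_sat − γ_w while the driving shear stress uses γ_sat:
FS = [c' + γ' z cos²β tanφ'] / [γ_sat z sinβ cosβ]
γ' = 19.3 − 9.81 = 9.49 kN/m³
Numerator = 8.4 + 9.49·3.4·cos²33.7°·tan28.9° = 8.4 + 9.49·3.4·0.6921·0.5520 = 20.728 kPa
Denominator = 19.3·3.4·sin33.7°·cos33.7° = 19.3·3.4·0.5548·0.8320 = 30.291 kPa
FS = 20.728 / 30.291 = 0.684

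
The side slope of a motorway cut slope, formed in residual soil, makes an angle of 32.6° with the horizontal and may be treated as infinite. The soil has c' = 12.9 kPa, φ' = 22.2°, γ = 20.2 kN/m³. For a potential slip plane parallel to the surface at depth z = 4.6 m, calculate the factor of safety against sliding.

FS = 0.94

For an infinite slope with a slip plane parallel to the surface (no pore pressure): FS = [c' + γz cos²β tanφ'] / [γz sinβ cosβ].
γz = 20.2·4.6 = 92.92 kN/m²
Numerator = 12.9 + 92.92·cos²32.6°·tan22.2° = 12.9 + 92.92·0.7097·0.4081 = 39.813 kPa
Denominator = 92.92·sin32.6°·cos32.6° = 92.92·0.5388·0.8425 = 42.175 kPa
FS = 39.813 / 42.175 = 0.944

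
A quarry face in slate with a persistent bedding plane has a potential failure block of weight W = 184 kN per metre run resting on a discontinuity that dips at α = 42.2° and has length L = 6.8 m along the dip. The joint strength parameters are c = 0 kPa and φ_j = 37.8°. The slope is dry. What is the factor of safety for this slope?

FS = 0.86

Resolving the block weight along and normal to the plane and applying the Mohr–Coulomb strength on the joint:
N' = W cosα = 184·cos42.2° = 136.3 kN/m
Driving force T = W sinα = 184·sin42.2° = 123.6 kN/m
Resisting force R = c·L + N'·tanφ_j = 0·6.8 + 136.3·tan37.8° = 0.0 + 105.7 = 105.7 kN/m
FS = R / T = 105.7 / 123.6 = 0.855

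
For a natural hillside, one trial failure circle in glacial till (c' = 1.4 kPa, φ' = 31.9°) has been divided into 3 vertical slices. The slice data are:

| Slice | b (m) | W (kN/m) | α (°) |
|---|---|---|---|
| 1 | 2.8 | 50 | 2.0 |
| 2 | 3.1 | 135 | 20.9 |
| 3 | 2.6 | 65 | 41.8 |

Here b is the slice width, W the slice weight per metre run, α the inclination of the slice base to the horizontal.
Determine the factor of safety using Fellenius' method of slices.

Ordinary method of slices: FS = Σ[c'·Δl_i + (W_i cosα_i)·tanφ'] / Σ W_i sinα_i, with Δl_i = b_i / cosα_i.
Slice 1: Δl = 2.8/cos2.0° = 2.802 m; N'_1 = 50·cos2.0° = 50.0; c'Δl = 3.92; W sinα = 1.7
Slice 2: Δl = 3.1/cos20.9° = 3.318 m; N'_2 = 135·cos20.9° = 126.1; c'Δl = 4.65; W sinα = 48.2
Slice 3: Δl = 2.6/cos41.8° = 3.488 m; N'_3 = 65·cos41.8° = 48.5; c'Δl = 4.88; W sinα = 43.3
Σc'Δl = 13.5 kN/m; ΣN' = 224.5 kN/m; ΣW sinα = 93.2 kN/m
Resisting = 13.5 + 224.5·tan31.9° = 13.5 + 139.8 = 153.2 kN/m
FS = 153.2 / 93.2 = 1.643

FS = 1.64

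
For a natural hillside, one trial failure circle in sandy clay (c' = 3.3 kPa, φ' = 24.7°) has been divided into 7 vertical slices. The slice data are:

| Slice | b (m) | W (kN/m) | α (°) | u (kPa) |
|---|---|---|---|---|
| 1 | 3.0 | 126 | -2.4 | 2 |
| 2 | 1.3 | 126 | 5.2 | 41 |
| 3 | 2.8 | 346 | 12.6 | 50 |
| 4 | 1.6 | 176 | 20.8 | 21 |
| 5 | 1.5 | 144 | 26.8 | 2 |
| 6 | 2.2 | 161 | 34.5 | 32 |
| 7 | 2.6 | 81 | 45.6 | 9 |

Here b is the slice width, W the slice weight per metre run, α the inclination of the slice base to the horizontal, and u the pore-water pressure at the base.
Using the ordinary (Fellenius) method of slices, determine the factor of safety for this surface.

Ordinary method of slices: FS = Σ[c'·Δl_i + (W_i cosα_i − u_i·Δl_i)·tanφ'] / Σ W_i sinα_i, with Δl_i = b_i / cosα_i.
Slice 1: Δl = 3.0/cos(-2.4°) = 3.003 m; N'_1 = 126·cos(-2.4°) − 2·3.003 = 119.9; c'Δl = 9.91; W sinα = -5.3
Slice 2: Δl = 1.3/cos5.2° = 1.305 m; N'_2 = 126·cos5.2° − 41·1.305 = 72.0; c'Δl = 4.31; W sinα = 11.4
Slice 3: Δl = 2.8/cos12.6° = 2.869 m; N'_3 = 346·cos12.6° − 50·2.869 = 194.2; c'Δl = 9.47; W sinα = 75.5
Slice 4: Δl = 1.6/cos20.8° = 1.712 m; N'_4 = 176·cos20.8° − 21·1.712 = 128.6; c'Δl = 5.65; W sinα = 62.5
Slice 5: Δl = 1.5/cos26.8° = 1.681 m; N'_5 = 144·cos26.8° − 2·1.681 = 125.2; c'Δl = 5.55; W sinα = 64.9
Slice 6: Δl = 2.2/cos34.5° = 2.669 m; N'_6 = 161·cos34.5° − 32·2.669 = 47.3; c'Δl = 8.81; W sinα = 91.2
Slice 7: Δl = 2.6/cos45.6° = 3.716 m; N'_7 = 81·cos45.6° − 9·3.716 = 23.2; c'Δl = 12.26; W sinα = 57.9
Σc'Δl = 56.0 kN/m; ΣN' = 710.3 kN/m; ΣW sinα = 358.1 kN/m
Resisting = 56.0 + 710.3·tan24.7° = 56.0 + 326.7 = 382.7 kN/m
FS = 382.7 / 358.1 = 1.069

FS = 1.07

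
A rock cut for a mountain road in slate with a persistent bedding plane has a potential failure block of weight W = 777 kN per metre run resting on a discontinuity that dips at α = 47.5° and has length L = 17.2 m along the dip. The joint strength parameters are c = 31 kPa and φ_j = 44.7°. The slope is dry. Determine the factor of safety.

FS = 1.84

Resolving the block weight along and normal to the plane and applying the Mohr–Coulomb strength on the joint:
N' = W cosα = 777·cos47.5° = 524.9 kN/m
Driving force T = W sinα = 777·sin47.5° = 572.9 kN/m
Resisting force R = c·L + N'·tanφ_j = 31·17.2 + 524.9·tan44.7° = 533.2 + 519.5 = 1052.7 kN/m
FS = R / T = 1052.7 / 572.9 = 1.838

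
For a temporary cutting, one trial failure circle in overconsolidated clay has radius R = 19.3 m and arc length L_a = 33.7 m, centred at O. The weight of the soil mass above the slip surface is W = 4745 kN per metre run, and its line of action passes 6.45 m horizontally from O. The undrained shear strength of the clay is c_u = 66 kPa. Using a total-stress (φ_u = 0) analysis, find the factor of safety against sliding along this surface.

Taking moments about the centre O, the resisting moment is provided by the undrained shear strength acting along the arc:
M_R = c_u·L_a·R = 66·33.70·19.3 = 42927.1 kN·m/m
M_D = W·d = 4745·6.45 = 30605.2 kN·m/m
FS = M_R / M_D = 42927.1 / 30605.2 = 1.403

FS = 1.40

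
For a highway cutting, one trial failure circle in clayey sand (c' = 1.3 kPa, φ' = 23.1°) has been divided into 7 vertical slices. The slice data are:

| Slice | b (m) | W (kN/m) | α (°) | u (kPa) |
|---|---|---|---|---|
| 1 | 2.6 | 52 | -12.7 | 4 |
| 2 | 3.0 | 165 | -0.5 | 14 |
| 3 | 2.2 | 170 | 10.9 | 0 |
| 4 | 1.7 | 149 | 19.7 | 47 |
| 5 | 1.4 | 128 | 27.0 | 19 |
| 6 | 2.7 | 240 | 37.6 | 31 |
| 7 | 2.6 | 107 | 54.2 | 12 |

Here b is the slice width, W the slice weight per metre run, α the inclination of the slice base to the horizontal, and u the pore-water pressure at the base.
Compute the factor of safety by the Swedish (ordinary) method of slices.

FS = 0.73

Ordinary method of slices: FS = Σ[c'·Δl_i + (W_i cosα_i − u_i·Δl_i)·tanφ'] / Σ W_i sinα_i, with Δl_i = b_i / cosα_i.
Slice 1: Δl = 2.6/cos(-12.7°) = 2.665 m; N'_1 = 52·cos(-12.7°) − 4·2.665 = 40.1; c'Δl = 3.46; W sinα = -11.4
Slice 2: Δl = 3.0/cos(-0.5°) = 3.000 m; N'_2 = 165·cos(-0.5°) − 14·3.000 = 123.0; c'Δl = 3.90; W sinα = -1.4
Slice 3: Δl = 2.2/cos10.9° = 2.240 m; N'_3 = 170·cos10.9° − 0·2.240 = 166.9; c'Δl = 2.91; W sinα = 32.1
Slice 4: Δl = 1.7/cos19.7° = 1.806 m; N'_4 = 149·cos19.7° − 47·1.806 = 55.4; c'Δl = 2.35; W sinα = 50.2
Slice 5: Δl = 1.4/cos27.0° = 1.571 m; N'_5 = 128·cos27.0° − 19·1.571 = 84.2; c'Δl = 2.04; W sinα = 58.1
Slice 6: Δl = 2.7/cos37.6° = 3.408 m; N'_6 = 240·cos37.6° − 31·3.408 = 84.5; c'Δl = 4.43; W sinα = 146.4
Slice 7: Δl = 2.6/cos54.2° = 4.445 m; N'_7 = 107·cos54.2° − 12·4.445 = 9.3; c'Δl = 5.78; W sinα = 86.8
Σc'Δl = 24.9 kN/m; ΣN' = 563.4 kN/m; ΣW sinα = 360.8 kN/m
Resisting = 24.9 + 563.4·tan23.1° = 24.9 + 240.3 = 265.2 kN/m
FS = 265.2 / 360.8 = 0.735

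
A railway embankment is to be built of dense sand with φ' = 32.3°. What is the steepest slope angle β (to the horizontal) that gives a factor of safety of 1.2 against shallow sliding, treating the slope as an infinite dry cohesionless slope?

β = 27.8°

For an infinite dry cohesionless slope FS = tanφ'/tanβ, so tanβ = tanφ' / FS.
tanβ = tan32.3° / 1.2 = 0.6322 / 1.2 = 0.5268
β = arctan(0.5268) = 27.78°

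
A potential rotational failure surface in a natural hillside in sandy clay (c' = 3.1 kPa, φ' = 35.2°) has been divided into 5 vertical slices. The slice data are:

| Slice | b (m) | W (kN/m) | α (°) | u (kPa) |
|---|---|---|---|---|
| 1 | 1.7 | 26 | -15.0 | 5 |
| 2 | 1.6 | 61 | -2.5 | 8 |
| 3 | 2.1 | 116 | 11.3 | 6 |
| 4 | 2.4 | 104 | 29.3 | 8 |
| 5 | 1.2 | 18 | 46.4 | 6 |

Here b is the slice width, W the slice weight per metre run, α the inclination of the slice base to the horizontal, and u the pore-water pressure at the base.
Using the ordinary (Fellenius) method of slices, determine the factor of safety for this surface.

Ordinary method of slices: FS = Σ[c'·Δl_i + (W_i cosα_i − u_i·Δl_i)·tanφ'] / Σ W_i sinα_i, with Δl_i = b_i / cosα_i.
Slice 1: Δl = 1.7/cos(-15.0°) = 1.760 m; N'_1 = 26·cos(-15.0°) − 5·1.760 = 16.3; c'Δl = 5.46; W sinα = -6.7
Slice 2: Δl = 1.6/cos(-2.5°) = 1.602 m; N'_2 = 61·cos(-2.5°) − 8·1.602 = 48.1; c'Δl = 4.96; W sinα = -2.7
Slice 3: Δl = 2.1/cos11.3° = 2.142 m; N'_3 = 116·cos11.3° − 6·2.142 = 100.9; c'Δl = 6.64; W sinα = 22.7
Slice 4: Δl = 2.4/cos29.3° = 2.752 m; N'_4 = 104·cos29.3° − 8·2.752 = 68.7; c'Δl = 8.53; W sinα = 50.9
Slice 5: Δl = 1.2/cos46.4° = 1.740 m; N'_5 = 18·cos46.4° − 6·1.740 = 2.0; c'Δl = 5.39; W sinα = 13.0
Σc'Δl = 31.0 kN/m; ΣN' = 236.0 kN/m; ΣW sinα = 77.3 kN/m
Resisting = 31.0 + 236.0·tan35.2° = 31.0 + 166.5 = 197.5 kN/m
FS = 197.5 / 77.3 = 2.555

FS = 2.56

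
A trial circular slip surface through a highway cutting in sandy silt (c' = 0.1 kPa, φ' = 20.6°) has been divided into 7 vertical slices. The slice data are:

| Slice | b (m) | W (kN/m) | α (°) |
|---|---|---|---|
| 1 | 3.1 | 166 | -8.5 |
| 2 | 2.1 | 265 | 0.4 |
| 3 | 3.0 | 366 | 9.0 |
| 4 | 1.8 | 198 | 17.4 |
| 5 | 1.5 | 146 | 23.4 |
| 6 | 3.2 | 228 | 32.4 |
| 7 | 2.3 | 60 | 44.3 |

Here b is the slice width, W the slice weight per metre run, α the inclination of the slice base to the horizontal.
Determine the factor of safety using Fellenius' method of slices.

FS = 1.61

Ordinary method of slices: FS = Σ[c'·Δl_i + (W_i cosα_i)·tanφ'] / Σ W_i sinα_i, with Δl_i = b_i / cosα_i.
Slice 1: Δl = 3.1/cos(-8.5°) = 3.134 m; N'_1 = 166·cos(-8.5°) = 164.2; c'Δl = 0.31; W sinα = -24.5
Slice 2: Δl = 2.1/cos0.4° = 2.100 m; N'_2 = 265·cos0.4° = 265.0; c'Δl = 0.21; W sinα = 1.9
Slice 3: Δl = 3.0/cos9.0° = 3.037 m; N'_3 = 366·cos9.0° = 361.5; c'Δl = 0.30; W sinα = 57.3
Slice 4: Δl = 1.8/cos17.4° = 1.886 m; N'_4 = 198·cos17.4° = 188.9; c'Δl = 0.19; W sinα = 59.2
Slice 5: Δl = 1.5/cos23.4° = 1.634 m; N'_5 = 146·cos23.4° = 134.0; c'Δl = 0.16; W sinα = 58.0
Slice 6: Δl = 3.2/cos32.4° = 3.790 m; N'_6 = 228·cos32.4° = 192.5; c'Δl = 0.38; W sinα = 122.2
Slice 7: Δl = 2.3/cos44.3° = 3.214 m; N'_7 = 60·cos44.3° = 42.9; c'Δl = 0.32; W sinα = 41.9
Σc'Δl = 1.9 kN/m; ΣN' = 1349.0 kN/m; ΣW sinα = 315.8 kN/m
Resisting = 1.9 + 1349.0·tan20.6° = 1.9 + 507.1 = 509.0 kN/m
FS = 509.0 / 315.8 = 1.611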